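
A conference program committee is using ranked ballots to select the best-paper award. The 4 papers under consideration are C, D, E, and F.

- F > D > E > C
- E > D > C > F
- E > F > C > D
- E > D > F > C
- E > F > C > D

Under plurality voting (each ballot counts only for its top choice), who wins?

E

First-place vote totals:
  C: 0
  D: 0
  E: 4
  F: 1
E has the most first-place votes.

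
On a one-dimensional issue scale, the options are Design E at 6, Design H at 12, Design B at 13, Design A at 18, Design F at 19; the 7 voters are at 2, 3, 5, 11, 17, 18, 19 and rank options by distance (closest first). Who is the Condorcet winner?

With single-peaked preferences on a line, the Condorcet winner is the candidate closest to the median voter.
The median voter (position 11) is closest to Design H at 12.
Check: Design H vs Design B — voters closer to Design H: 4 of 7.

Design H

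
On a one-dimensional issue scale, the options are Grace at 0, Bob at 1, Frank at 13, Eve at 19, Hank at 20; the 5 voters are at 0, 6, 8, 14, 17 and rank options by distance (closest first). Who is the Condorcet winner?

Frank

With single-peaked preferences on a line, the Condorcet winner is the candidate closest to the median voter.
The median voter (position 8) is closest to Frank at 13.
Check: Frank vs Eve — voters closer to Frank: 4 of 5.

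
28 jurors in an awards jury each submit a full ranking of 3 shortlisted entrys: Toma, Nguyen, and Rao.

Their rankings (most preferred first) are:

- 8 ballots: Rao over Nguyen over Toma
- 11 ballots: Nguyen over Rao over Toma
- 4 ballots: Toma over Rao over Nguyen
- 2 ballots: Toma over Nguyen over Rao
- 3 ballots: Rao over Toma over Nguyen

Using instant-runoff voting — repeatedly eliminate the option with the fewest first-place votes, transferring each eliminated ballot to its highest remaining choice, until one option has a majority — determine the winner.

Rao

Round 1: Nguyen 11, Rao 11, Toma 6. Toma has the fewest and is eliminated.
Round 2: Rao 15, Nguyen 13. Rao has a majority.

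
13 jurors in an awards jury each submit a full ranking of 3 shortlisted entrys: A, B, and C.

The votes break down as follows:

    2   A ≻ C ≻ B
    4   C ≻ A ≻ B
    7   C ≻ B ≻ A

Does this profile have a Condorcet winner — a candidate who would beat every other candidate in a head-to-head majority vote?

Yes

Head-to-head results (13 voters total):
A vs B: B wins 7–6.
A vs C: C wins 11–2.
B vs C: C wins 13–0.
C beats each rival — A (11–2), B (13–0) — so C is the Condorcet winner.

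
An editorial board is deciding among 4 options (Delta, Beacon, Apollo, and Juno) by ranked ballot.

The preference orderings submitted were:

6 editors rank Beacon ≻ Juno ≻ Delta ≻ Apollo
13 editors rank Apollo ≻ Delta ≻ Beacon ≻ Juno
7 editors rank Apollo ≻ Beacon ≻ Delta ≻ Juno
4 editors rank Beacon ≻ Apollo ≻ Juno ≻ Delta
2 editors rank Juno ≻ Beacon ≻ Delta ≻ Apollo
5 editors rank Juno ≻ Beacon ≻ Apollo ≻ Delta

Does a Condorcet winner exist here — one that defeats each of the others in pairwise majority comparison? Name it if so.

Head-to-head results (37 voters total):
Delta vs Beacon: Beacon wins 24–13.
Delta vs Apollo: Apollo wins 29–8.
Delta vs Juno: Delta wins 20–17.
Beacon vs Apollo: Apollo wins 20–17.
Beacon vs Juno: Beacon wins 30–7.
Apollo vs Juno: Apollo wins 24–13.
Apollo beats each rival — Delta (29–8), Beacon (20–17), Juno (24–13) — so Apollo is the Condorcet winner.

Apollo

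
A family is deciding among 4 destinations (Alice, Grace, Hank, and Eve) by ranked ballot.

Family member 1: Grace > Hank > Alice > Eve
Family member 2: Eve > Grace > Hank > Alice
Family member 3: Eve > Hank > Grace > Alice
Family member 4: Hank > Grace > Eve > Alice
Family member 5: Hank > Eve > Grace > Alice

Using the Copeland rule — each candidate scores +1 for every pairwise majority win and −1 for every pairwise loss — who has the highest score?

Hank

Pairwise results:
  Alice vs Grace: Grace wins 5–0.
  Alice vs Hank: Hank wins 5–0.
  Alice vs Eve: Eve wins 4–1.
  Grace vs Hank: Hank wins 3–2.
  Grace vs Eve: Eve wins 3–2.
  Hank vs Eve: Hank wins 3–2.
Copeland scores (wins − losses):
  Alice: 0 − 3 = -3
  Grace: 1 − 2 = -1
  Hank: 3 − 0 = 3
  Eve: 2 − 1 = 1
Hank has the best Copeland score.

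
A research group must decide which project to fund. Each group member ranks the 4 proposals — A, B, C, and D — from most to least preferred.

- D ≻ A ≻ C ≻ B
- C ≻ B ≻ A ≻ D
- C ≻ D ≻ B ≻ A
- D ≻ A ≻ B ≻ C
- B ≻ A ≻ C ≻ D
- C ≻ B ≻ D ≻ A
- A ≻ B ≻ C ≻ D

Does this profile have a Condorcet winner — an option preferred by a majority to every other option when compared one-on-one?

No

Head-to-head results (7 voters total):
A vs B: B wins 4–3.
A vs C: A wins 4–3.
A vs D: D wins 4–3.
B vs C: C wins 4–3.
B vs D: B wins 4–3.
C vs D: C wins 5–2.
No candidate beats all others: A beats C beats B beats A, a majority cycle.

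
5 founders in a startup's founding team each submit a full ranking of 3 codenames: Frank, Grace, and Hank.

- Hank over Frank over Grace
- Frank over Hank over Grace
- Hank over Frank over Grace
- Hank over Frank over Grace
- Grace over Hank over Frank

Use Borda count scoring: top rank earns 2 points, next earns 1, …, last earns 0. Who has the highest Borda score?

Hank

Borda scores:
  Frank: 1 + 2 + 1 + 1 + 0 = 5
  Grace: 0 + 0 + 0 + 0 + 2 = 2
  Hank: 2 + 1 + 2 + 2 + 1 = 8
Hank has the highest total.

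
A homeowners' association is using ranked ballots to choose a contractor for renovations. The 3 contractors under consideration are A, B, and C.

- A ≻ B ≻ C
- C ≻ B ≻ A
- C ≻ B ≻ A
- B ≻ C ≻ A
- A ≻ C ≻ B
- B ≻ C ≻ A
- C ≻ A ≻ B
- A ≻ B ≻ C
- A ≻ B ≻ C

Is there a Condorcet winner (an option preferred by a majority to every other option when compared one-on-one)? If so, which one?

Head-to-head results (9 voters total):
A vs B: A wins 5–4.
A vs C: C wins 5–4.
B vs C: B wins 5–4.
No candidate beats all others: A beats B beats C beats A, a majority cycle.

None — there is no Condorcet winner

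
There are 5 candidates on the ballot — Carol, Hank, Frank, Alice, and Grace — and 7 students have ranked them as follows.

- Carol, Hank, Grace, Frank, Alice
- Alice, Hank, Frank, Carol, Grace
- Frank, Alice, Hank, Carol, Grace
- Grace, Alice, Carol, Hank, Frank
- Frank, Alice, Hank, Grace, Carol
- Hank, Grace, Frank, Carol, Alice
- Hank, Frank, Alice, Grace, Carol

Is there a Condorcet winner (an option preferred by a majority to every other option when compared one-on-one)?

Head-to-head results (7 voters total):
Carol vs Hank: Hank wins 5–2.
Carol vs Frank: Frank wins 5–2.
Carol vs Alice: Alice wins 5–2.
Carol vs Grace: Grace wins 4–3.
Hank vs Frank: Hank wins 5–2.
Hank vs Alice: Alice wins 4–3.
Hank vs Grace: Hank wins 6–1.
Frank vs Alice: Frank wins 5–2.
Frank vs Grace: Frank wins 4–3.
Alice vs Grace: Alice wins 4–3.
No candidate beats all others: Hank beats Frank beats Alice beats Hank, a majority cycle.

No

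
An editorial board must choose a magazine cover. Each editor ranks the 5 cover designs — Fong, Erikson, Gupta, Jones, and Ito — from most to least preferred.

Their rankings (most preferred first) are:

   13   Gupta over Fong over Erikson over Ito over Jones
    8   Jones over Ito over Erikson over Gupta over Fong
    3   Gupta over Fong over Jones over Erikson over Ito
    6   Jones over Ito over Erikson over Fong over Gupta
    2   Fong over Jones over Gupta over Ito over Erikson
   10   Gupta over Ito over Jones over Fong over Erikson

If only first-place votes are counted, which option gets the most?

Gupta

First-place vote totals:
  Fong: 2
  Erikson: 0
  Gupta: 26
  Jones: 14
  Ito: 0
Gupta has the most first-place votes.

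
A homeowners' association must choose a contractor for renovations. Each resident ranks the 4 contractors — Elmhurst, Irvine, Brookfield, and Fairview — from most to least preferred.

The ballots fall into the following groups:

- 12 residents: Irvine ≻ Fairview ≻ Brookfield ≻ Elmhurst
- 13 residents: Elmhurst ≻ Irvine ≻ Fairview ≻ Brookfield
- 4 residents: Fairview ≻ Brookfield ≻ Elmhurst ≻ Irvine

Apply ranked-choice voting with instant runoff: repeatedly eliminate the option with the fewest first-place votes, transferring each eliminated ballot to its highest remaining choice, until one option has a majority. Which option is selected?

Elmhurst

Round 1: Elmhurst 13, Irvine 12, Fairview 4, Brookfield 0. Brookfield has the fewest and is eliminated.
Round 2: Elmhurst 13, Irvine 12, Fairview 4. Fairview has the fewest and is eliminated.
Round 3: Elmhurst 17, Irvine 12. Elmhurst has a majority.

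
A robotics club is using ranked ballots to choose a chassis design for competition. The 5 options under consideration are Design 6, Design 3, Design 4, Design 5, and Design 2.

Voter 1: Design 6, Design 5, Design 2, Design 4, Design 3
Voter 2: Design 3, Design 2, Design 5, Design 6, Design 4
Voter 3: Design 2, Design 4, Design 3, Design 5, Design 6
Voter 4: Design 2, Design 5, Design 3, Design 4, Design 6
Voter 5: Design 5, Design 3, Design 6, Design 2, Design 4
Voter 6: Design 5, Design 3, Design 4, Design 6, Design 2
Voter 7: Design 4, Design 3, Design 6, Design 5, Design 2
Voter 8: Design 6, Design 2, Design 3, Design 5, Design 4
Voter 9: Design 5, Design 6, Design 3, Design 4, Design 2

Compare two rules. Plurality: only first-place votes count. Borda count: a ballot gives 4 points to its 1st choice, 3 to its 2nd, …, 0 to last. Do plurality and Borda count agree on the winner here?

Yes

Plurality first-place counts: Design 6 2, Design 3 1, Design 4 1, Design 5 3, Design 2 2 → Design 5.
Borda totals: Design 6 17, Design 3 21, Design 4 12, Design 5 23, Design 2 17 → Design 5.
The two rules agree on Design 5.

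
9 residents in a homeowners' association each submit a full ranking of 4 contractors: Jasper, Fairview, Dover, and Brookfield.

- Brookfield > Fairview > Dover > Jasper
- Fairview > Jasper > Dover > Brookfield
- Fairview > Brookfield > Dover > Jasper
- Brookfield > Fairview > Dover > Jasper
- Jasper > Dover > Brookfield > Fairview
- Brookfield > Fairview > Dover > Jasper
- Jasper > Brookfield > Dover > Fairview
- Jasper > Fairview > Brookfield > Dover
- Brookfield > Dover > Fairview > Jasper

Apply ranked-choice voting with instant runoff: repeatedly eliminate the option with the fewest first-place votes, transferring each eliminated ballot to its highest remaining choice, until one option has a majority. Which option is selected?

Brookfield

Round 1: Brookfield 4, Jasper 3, Fairview 2, Dover 0. Dover has the fewest and is eliminated.
Round 2: Brookfield 4, Jasper 3, Fairview 2. Fairview has the fewest and is eliminated.
Round 3: Brookfield 5, Jasper 4. Brookfield has a majority.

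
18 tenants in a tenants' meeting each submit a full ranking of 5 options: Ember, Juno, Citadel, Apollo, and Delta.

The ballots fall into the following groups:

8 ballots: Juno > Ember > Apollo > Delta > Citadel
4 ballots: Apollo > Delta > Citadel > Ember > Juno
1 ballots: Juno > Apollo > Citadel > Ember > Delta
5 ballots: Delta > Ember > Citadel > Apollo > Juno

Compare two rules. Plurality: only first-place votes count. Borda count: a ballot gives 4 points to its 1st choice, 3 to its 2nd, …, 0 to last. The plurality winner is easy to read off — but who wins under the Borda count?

Plurality first-place counts: Ember 0, Juno 9, Citadel 0, Apollo 4, Delta 5 → Juno.
Borda totals: Ember 44, Juno 36, Citadel 20, Apollo 40, Delta 40 → Ember.

Ember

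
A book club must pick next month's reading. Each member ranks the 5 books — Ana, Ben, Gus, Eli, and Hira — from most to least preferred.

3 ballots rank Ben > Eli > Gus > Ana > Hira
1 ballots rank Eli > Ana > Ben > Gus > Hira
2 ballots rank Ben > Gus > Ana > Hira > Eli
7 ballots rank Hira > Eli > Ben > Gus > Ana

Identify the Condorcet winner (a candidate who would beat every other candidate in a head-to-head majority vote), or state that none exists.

Head-to-head results (13 voters total):
Ana vs Ben: Ben wins 12–1.
Ana vs Gus: Gus wins 12–1.
Ana vs Eli: Eli wins 11–2.
Ana vs Hira: Hira wins 7–6.
Ben vs Gus: Ben wins 13–0.
Ben vs Eli: Eli wins 8–5.
Ben vs Hira: Hira wins 7–6.
Gus vs Eli: Eli wins 11–2.
Gus vs Hira: Hira wins 7–6.
Eli vs Hira: Hira wins 9–4.
Hira beats each rival — Ana (7–6), Ben (7–6), Gus (7–6), Eli (9–4) — so Hira is the Condorcet winner.

Hira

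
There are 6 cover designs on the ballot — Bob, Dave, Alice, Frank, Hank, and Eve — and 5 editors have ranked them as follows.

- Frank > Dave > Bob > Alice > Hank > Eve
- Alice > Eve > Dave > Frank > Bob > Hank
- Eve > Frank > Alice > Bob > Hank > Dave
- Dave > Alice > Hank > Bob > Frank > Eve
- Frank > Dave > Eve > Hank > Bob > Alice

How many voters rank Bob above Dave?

Ballots ranking Bob above Dave: 1.
Ballots ranking Dave above Bob: 4.
So 1 of 5 voters prefer Bob to Dave.

1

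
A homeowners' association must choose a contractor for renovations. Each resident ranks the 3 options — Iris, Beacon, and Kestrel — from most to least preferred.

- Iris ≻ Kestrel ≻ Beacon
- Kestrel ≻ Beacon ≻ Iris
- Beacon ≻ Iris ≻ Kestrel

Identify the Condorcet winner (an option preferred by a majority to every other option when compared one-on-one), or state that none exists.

No Condorcet winner

Head-to-head results (3 voters total):
Iris vs Beacon: Beacon wins 2–1.
Iris vs Kestrel: Iris wins 2–1.
Beacon vs Kestrel: Kestrel wins 2–1.
No candidate beats all others: Iris beats Kestrel beats Beacon beats Iris, a majority cycle.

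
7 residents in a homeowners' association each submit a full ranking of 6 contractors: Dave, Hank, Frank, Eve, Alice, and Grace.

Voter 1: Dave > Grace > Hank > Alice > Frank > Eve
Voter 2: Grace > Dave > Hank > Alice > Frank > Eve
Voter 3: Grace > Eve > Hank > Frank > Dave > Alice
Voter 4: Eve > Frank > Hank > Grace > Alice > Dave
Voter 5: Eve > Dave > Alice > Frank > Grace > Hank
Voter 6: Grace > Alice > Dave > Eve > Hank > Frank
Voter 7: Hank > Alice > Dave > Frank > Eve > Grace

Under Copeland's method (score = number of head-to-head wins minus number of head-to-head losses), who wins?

Pairwise results:
  Dave vs Hank: Dave wins 4–3.
  Dave vs Frank: Dave wins 5–2.
  Dave vs Eve: Dave wins 4–3.
  Dave vs Alice: Dave wins 4–3.
  Dave vs Grace: Grace wins 4–3.
  Hank vs Frank: Hank wins 5–2.
  Hank vs Eve: Eve wins 4–3.
  Hank vs Alice: Hank wins 5–2.
  Hank vs Grace: Grace wins 5–2.
  Frank vs Eve: Eve wins 4–3.
  Frank vs Alice: Alice wins 5–2.
  Frank vs Grace: Grace wins 4–3.
  Eve vs Alice: Alice wins 4–3.
  Eve vs Grace: Grace wins 4–3.
  Alice vs Grace: Grace wins 5–2.
Copeland scores (wins − losses):
  Dave: 4 − 1 = 3
  Hank: 2 − 3 = -1
  Frank: 0 − 5 = -5
  Eve: 2 − 3 = -1
  Alice: 2 − 3 = -1
  Grace: 5 − 0 = 5
Grace has the best Copeland score.

Grace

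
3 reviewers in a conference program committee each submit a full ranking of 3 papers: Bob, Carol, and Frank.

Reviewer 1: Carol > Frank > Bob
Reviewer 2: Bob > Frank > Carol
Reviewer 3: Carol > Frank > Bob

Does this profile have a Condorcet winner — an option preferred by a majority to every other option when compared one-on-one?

Head-to-head results (3 voters total):
Bob vs Carol: Carol wins 2–1.
Bob vs Frank: Frank wins 2–1.
Carol vs Frank: Carol wins 2–1.
Carol beats each rival — Bob (2–1), Frank (2–1) — so Carol is the Condorcet winner.

Yes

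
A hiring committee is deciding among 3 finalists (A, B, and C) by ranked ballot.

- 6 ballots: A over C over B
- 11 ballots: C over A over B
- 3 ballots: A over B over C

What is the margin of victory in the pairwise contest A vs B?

20

Ballots ranking A above B: 6+11+3 = 20.
Ballots ranking B above A: 0.
A wins 20–0, a margin of 20.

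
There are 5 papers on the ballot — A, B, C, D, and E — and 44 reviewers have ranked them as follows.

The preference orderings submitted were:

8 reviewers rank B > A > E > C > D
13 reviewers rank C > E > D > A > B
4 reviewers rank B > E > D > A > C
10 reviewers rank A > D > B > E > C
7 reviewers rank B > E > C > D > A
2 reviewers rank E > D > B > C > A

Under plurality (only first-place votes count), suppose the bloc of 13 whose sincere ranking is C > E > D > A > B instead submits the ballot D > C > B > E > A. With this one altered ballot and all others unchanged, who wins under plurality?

First-place totals with the altered ballot: A 10, B 19, C 0, D 13, E 2.
The winner is unchanged: still B.

B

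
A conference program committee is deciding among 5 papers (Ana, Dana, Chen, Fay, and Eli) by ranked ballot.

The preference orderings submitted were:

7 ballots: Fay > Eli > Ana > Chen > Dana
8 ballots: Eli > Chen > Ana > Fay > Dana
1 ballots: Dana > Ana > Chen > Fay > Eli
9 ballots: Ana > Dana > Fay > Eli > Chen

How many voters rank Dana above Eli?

Ballots ranking Dana above Eli: 1+9 = 10.
Ballots ranking Eli above Dana: 7+8 = 15.
So 10 of 25 voters prefer Dana to Eli.

10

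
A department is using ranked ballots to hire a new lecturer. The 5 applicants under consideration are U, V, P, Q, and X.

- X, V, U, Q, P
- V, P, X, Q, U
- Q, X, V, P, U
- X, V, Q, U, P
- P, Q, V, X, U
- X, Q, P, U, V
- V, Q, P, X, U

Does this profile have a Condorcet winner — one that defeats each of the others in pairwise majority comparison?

Head-to-head results (7 voters total):
U vs V: V wins 6–1.
U vs P: P wins 5–2.
U vs Q: Q wins 6–1.
U vs X: X wins 7–0.
V vs P: V wins 5–2.
V vs Q: V wins 4–3.
V vs X: X wins 4–3.
P vs Q: Q wins 5–2.
P vs X: X wins 4–3.
Q vs X: X wins 4–3.
X beats each rival — U (7–0), V (4–3), P (4–3), Q (4–3) — so X is the Condorcet winner.

Yes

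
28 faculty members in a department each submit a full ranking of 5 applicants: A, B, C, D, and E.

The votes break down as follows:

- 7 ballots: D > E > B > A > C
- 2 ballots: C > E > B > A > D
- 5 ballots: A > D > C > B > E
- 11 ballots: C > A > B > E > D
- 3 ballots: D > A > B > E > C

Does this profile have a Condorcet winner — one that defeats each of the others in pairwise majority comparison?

Yes

Head-to-head results (28 voters total):
A vs B: A wins 19–9.
A vs C: A wins 15–13.
A vs D: A wins 18–10.
A vs E: A wins 19–9.
B vs C: C wins 18–10.
B vs D: D wins 15–13.
B vs E: B wins 19–9.
C vs D: D wins 15–13.
C vs E: C wins 18–10.
D vs E: D wins 15–13.
A beats each rival — B (19–9), C (15–13), D (18–10), E (19–9) — so A is the Condorcet winner.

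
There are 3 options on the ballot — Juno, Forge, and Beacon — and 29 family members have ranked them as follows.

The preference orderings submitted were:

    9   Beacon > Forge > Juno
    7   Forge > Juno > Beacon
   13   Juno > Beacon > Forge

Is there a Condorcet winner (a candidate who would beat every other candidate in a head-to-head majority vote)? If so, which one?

None — there is no Condorcet winner

Head-to-head results (29 voters total):
Juno vs Forge: Forge wins 16–13.
Juno vs Beacon: Juno wins 20–9.
Forge vs Beacon: Beacon wins 22–7.
No candidate beats all others: Juno beats Beacon beats Forge beats Juno, a majority cycle.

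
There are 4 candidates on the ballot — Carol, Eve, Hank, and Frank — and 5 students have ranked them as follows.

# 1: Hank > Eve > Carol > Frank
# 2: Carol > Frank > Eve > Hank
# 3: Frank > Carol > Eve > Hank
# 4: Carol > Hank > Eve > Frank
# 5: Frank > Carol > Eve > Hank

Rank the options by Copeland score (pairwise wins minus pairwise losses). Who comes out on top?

Pairwise results:
  Carol vs Eve: Carol wins 4–1.
  Carol vs Hank: Carol wins 4–1.
  Carol vs Frank: Carol wins 3–2.
  Eve vs Hank: Eve wins 3–2.
  Eve vs Frank: Frank wins 3–2.
  Hank vs Frank: Frank wins 3–2.
Copeland scores (wins − losses):
  Carol: 3 − 0 = 3
  Eve: 1 − 2 = -1
  Hank: 0 − 3 = -3
  Frank: 2 − 1 = 1
Carol has the best Copeland score.

Carol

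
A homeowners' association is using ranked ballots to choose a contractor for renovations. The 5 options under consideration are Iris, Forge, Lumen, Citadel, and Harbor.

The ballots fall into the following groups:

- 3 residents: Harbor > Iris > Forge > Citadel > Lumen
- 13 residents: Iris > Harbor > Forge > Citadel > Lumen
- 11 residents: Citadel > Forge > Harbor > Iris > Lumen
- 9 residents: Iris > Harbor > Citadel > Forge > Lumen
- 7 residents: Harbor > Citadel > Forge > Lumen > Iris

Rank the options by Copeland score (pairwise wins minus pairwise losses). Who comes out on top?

Iris

Pairwise results:
  Iris vs Forge: Iris wins 25–18.
  Iris vs Lumen: Iris wins 36–7.
  Iris vs Citadel: Iris wins 25–18.
  Iris vs Harbor: Iris wins 22–21.
  Forge vs Lumen: Forge wins 43–0.
  Forge vs Citadel: Citadel wins 27–16.
  Forge vs Harbor: Harbor wins 32–11.
  Lumen vs Citadel: Citadel wins 43–0.
  Lumen vs Harbor: Harbor wins 43–0.
  Citadel vs Harbor: Harbor wins 32–11.
Copeland scores (wins − losses):
  Iris: 4 − 0 = 4
  Forge: 1 − 3 = -2
  Lumen: 0 − 4 = -4
  Citadel: 2 − 2 = 0
  Harbor: 3 − 1 = 2
Iris has the best Copeland score.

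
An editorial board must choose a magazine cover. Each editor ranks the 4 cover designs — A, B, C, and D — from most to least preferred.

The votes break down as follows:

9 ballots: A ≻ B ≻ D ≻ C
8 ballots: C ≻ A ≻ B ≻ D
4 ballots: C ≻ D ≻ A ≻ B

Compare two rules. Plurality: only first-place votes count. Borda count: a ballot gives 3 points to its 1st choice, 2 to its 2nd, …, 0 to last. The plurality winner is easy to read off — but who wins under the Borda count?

A

Plurality first-place counts: A 9, B 0, C 12, D 0 → C.
Borda totals: A 47, B 26, C 36, D 17 → A.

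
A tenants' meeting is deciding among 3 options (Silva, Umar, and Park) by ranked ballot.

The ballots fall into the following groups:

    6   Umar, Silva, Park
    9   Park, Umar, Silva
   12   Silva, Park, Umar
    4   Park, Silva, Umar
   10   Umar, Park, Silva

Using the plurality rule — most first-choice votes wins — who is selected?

First-place vote totals:
  Silva: 12
  Umar: 16
  Park: 13
Umar has the most first-place votes.

Umar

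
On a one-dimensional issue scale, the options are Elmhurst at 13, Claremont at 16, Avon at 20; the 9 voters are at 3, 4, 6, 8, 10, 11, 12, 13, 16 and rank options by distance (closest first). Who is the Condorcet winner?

Elmhurst

With single-peaked preferences on a line, the Condorcet winner is the candidate closest to the median voter.
The median voter (position 10) is closest to Elmhurst at 13.
Check: Elmhurst vs Claremont — voters closer to Elmhurst: 8 of 9.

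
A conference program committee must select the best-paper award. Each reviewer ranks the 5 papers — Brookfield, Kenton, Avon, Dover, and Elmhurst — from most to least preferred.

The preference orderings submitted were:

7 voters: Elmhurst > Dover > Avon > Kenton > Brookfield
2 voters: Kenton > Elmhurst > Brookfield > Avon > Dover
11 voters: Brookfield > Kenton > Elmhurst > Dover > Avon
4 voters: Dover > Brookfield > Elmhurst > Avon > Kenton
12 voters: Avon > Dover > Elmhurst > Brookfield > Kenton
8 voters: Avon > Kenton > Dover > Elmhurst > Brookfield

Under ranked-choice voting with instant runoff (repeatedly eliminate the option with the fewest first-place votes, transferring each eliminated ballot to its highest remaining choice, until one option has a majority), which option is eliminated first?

Kenton

Round 1: Avon 20, Brookfield 11, Elmhurst 7, Dover 4, Kenton 2. Kenton has the fewest and is eliminated.
Round 2: Avon 20, Brookfield 11, Elmhurst 9, Dover 4. Dover has the fewest and is eliminated.
Round 3: Avon 20, Brookfield 15, Elmhurst 9. Elmhurst has the fewest and is eliminated.
Round 4: Avon 27, Brookfield 17. Avon has a majority.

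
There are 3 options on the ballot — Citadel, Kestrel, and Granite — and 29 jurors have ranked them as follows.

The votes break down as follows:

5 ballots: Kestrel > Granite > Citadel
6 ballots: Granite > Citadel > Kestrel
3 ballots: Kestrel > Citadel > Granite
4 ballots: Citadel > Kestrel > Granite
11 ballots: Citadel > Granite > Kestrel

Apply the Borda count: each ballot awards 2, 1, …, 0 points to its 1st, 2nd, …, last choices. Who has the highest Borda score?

Borda scores:
  Citadel: 5·0 + 6·1 + 3·1 + 4·2 + 11·2 = 39
  Kestrel: 5·2 + 6·0 + 3·2 + 4·1 + 11·0 = 20
  Granite: 5·1 + 6·2 + 3·0 + 4·0 + 11·1 = 28
Citadel has the highest total.

Citadel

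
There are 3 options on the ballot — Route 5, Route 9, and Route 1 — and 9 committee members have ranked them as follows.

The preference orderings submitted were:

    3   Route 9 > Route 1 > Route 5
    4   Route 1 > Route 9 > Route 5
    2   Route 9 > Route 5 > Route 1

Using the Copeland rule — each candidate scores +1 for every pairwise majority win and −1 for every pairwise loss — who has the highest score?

Pairwise results:
  Route 5 vs Route 9: Route 9 wins 9–0.
  Route 5 vs Route 1: Route 1 wins 7–2.
  Route 9 vs Route 1: Route 9 wins 5–4.
Copeland scores (wins − losses):
  Route 5: 0 − 2 = -2
  Route 9: 2 − 0 = 2
  Route 1: 1 − 1 = 0
Route 9 has the best Copeland score.

Route 9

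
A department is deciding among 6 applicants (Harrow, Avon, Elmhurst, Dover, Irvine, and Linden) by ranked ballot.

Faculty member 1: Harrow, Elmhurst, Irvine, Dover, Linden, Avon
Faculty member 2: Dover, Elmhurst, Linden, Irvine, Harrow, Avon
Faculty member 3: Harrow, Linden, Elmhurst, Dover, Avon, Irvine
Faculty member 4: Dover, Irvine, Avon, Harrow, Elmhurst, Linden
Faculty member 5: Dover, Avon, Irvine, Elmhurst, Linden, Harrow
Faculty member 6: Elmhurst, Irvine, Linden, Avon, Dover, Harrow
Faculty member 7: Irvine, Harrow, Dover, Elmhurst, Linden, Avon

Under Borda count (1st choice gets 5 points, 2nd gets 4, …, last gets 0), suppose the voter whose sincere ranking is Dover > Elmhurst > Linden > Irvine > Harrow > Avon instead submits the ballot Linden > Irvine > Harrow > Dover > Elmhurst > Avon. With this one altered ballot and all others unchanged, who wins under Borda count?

Borda totals with the altered ballot: Harrow 19, Avon 10, Elmhurst 18, Dover 20, Irvine 23, Linden 15.
The switch changes the winner from Dover to Irvine.

Irvine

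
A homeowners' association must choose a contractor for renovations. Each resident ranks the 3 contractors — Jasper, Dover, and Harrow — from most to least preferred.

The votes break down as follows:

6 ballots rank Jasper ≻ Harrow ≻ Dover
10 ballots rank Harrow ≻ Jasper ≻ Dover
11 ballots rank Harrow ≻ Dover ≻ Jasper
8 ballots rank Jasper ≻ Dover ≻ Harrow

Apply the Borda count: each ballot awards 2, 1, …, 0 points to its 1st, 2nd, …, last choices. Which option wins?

Harrow

Borda scores:
  Jasper: 6·2 + 10·1 + 11·0 + 8·2 = 38
  Dover: 6·0 + 10·0 + 11·1 + 8·1 = 19
  Harrow: 6·1 + 10·2 + 11·2 + 8·0 = 48
Harrow has the highest total.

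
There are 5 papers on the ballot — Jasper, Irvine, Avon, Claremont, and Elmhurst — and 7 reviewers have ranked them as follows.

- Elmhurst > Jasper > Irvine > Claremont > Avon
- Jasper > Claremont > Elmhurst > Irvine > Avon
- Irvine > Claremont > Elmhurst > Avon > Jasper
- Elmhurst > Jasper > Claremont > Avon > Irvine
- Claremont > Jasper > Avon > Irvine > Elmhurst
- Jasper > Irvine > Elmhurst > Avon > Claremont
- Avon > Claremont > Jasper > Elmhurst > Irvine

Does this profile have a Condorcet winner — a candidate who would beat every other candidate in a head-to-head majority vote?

Yes

Head-to-head results (7 voters total):
Jasper vs Irvine: Jasper wins 6–1.
Jasper vs Avon: Jasper wins 5–2.
Jasper vs Claremont: Jasper wins 4–3.
Jasper vs Elmhurst: Jasper wins 4–3.
Irvine vs Avon: Irvine wins 4–3.
Irvine vs Claremont: Claremont wins 4–3.
Irvine vs Elmhurst: Elmhurst wins 4–3.
Avon vs Claremont: Claremont wins 5–2.
Avon vs Elmhurst: Elmhurst wins 5–2.
Claremont vs Elmhurst: Claremont wins 4–3.
Jasper beats each rival — Irvine (6–1), Avon (5–2), Claremont (4–3), Elmhurst (4–3) — so Jasper is the Condorcet winner.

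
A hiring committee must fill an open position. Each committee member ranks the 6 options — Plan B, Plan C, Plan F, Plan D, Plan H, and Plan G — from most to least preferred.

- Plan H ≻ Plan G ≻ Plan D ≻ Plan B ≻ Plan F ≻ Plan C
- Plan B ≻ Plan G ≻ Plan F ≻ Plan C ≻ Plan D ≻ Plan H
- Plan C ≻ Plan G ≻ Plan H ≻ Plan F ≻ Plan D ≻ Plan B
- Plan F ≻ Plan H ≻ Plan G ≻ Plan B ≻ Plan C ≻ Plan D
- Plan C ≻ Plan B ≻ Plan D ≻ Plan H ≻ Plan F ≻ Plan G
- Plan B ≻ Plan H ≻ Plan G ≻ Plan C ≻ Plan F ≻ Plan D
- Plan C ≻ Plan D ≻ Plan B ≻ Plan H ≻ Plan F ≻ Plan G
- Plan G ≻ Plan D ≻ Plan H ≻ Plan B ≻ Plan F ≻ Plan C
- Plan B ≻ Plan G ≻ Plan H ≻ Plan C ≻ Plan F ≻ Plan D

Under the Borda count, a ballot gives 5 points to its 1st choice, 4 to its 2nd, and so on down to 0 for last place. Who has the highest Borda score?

Plan B

Borda scores:
  Plan B: 2 + 5 + 0 + 2 + 4 + 5 + 3 + 2 + 5 = 28
  Plan C: 0 + 2 + 5 + 1 + 5 + 2 + 5 + 0 + 2 = 22
  Plan F: 1 + 3 + 2 + 5 + 1 + 1 + 1 + 1 + 1 = 16
  Plan D: 3 + 1 + 1 + 0 + 3 + 0 + 4 + 4 + 0 = 16
  Plan H: 5 + 0 + 3 + 4 + 2 + 4 + 2 + 3 + 3 = 26
  Plan G: 4 + 4 + 4 + 3 + 0 + 3 + 0 + 5 + 4 = 27
Plan B has the highest total.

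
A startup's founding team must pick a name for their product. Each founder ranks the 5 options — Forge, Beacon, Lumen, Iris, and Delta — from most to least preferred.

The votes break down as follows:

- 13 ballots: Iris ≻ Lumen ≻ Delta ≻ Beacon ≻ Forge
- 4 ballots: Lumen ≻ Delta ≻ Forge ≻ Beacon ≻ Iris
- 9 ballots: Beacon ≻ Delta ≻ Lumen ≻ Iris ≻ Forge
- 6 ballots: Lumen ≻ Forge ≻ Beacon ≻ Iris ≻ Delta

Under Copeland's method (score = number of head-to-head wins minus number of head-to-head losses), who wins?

Pairwise results:
  Forge vs Beacon: Beacon wins 22–10.
  Forge vs Lumen: Lumen wins 32–0.
  Forge vs Iris: Iris wins 22–10.
  Forge vs Delta: Delta wins 26–6.
  Beacon vs Lumen: Lumen wins 23–9.
  Beacon vs Iris: Beacon wins 19–13.
  Beacon vs Delta: Delta wins 17–15.
  Lumen vs Iris: Lumen wins 19–13.
  Lumen vs Delta: Lumen wins 23–9.
  Iris vs Delta: Iris wins 19–13.
Copeland scores (wins − losses):
  Forge: 0 − 4 = -4
  Beacon: 2 − 2 = 0
  Lumen: 4 − 0 = 4
  Iris: 2 − 2 = 0
  Delta: 2 − 2 = 0
Lumen has the best Copeland score.

Lumen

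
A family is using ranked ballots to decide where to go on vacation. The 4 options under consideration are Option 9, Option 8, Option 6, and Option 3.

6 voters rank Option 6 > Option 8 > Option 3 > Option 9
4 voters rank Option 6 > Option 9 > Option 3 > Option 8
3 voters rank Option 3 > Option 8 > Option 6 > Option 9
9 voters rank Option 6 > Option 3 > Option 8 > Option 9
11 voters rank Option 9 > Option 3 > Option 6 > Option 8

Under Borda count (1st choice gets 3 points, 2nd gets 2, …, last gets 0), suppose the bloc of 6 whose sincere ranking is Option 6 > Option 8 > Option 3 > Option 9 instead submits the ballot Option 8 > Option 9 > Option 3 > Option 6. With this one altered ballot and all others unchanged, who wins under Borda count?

Borda totals with the altered ballot: Option 9 53, Option 8 33, Option 6 53, Option 3 59.
The switch changes the winner from Option 6 to Option 3.

Option 3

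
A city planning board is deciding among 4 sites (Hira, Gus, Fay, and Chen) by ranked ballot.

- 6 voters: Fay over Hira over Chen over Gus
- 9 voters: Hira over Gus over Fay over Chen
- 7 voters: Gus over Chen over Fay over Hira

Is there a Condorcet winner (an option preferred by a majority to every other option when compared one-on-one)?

Head-to-head results (22 voters total):
Hira vs Gus: Hira wins 15–7.
Hira vs Fay: Fay wins 13–9.
Hira vs Chen: Hira wins 15–7.
Gus vs Fay: Gus wins 16–6.
Gus vs Chen: Gus wins 16–6.
Fay vs Chen: Fay wins 15–7.
No candidate beats all others: Hira beats Gus beats Fay beats Hira, a majority cycle.

No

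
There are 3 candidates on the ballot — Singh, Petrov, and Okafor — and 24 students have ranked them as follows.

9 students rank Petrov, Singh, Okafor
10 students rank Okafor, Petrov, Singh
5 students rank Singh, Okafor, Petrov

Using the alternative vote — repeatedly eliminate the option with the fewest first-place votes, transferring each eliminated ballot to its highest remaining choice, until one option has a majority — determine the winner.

Round 1: Okafor 10, Petrov 9, Singh 5. Singh has the fewest and is eliminated.
Round 2: Okafor 15, Petrov 9. Okafor has a majority.

Okafor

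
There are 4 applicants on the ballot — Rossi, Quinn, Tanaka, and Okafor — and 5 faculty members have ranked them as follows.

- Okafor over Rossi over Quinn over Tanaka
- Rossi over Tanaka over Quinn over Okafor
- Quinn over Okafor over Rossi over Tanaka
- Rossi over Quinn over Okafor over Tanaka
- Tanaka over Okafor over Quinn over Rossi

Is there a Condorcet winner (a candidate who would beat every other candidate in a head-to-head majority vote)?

No

Head-to-head results (5 voters total):
Rossi vs Quinn: Rossi wins 3–2.
Rossi vs Tanaka: Rossi wins 4–1.
Rossi vs Okafor: Okafor wins 3–2.
Quinn vs Tanaka: Quinn wins 3–2.
Quinn vs Okafor: Quinn wins 3–2.
Tanaka vs Okafor: Okafor wins 3–2.
No candidate beats all others: Rossi beats Quinn beats Okafor beats Rossi, a majority cycle.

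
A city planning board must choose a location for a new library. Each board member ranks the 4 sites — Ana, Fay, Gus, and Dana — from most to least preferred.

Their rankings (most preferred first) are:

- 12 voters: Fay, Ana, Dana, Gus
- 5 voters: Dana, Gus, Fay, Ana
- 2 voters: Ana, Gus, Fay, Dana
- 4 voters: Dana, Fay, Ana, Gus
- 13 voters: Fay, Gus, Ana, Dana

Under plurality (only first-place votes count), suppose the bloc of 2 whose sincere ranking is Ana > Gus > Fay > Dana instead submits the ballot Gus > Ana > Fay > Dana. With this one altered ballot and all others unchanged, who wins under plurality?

First-place totals with the altered ballot: Ana 0, Fay 25, Gus 2, Dana 9.
The winner is unchanged: still Fay.

Fay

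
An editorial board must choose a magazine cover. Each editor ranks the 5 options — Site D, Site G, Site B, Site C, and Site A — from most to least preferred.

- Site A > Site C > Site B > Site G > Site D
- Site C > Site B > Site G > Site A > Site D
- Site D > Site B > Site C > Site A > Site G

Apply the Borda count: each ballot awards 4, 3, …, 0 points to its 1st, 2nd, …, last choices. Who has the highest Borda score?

Borda scores:
  Site D: 0 + 0 + 4 = 4
  Site G: 1 + 2 + 0 = 3
  Site B: 2 + 3 + 3 = 8
  Site C: 3 + 4 + 2 = 9
  Site A: 4 + 1 + 1 = 6
Site C has the highest total.

Site C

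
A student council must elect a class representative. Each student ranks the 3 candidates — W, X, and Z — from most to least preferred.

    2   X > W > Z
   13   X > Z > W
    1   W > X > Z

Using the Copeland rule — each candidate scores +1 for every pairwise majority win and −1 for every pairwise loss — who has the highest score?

X

Pairwise results:
  W vs X: X wins 15–1.
  W vs Z: Z wins 13–3.
  X vs Z: X wins 16–0.
Copeland scores (wins − losses):
  W: 0 − 2 = -2
  X: 2 − 0 = 2
  Z: 1 − 1 = 0
X has the best Copeland score.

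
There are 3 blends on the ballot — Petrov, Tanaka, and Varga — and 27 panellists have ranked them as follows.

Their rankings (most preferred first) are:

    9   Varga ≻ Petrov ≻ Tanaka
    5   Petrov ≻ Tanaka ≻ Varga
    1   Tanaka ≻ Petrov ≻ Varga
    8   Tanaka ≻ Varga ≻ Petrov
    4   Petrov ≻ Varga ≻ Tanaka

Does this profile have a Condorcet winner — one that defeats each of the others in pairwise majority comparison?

No

Head-to-head results (27 voters total):
Petrov vs Tanaka: Petrov wins 18–9.
Petrov vs Varga: Varga wins 17–10.
Tanaka vs Varga: Tanaka wins 14–13.
No candidate beats all others: Petrov beats Tanaka beats Varga beats Petrov, a majority cycle.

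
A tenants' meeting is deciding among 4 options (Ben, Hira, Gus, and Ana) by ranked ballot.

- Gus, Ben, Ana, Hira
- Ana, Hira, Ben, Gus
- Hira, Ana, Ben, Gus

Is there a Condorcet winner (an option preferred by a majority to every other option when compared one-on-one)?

Yes

Head-to-head results (3 voters total):
Ben vs Hira: Hira wins 2–1.
Ben vs Gus: Ben wins 2–1.
Ben vs Ana: Ana wins 2–1.
Hira vs Gus: Hira wins 2–1.
Hira vs Ana: Ana wins 2–1.
Gus vs Ana: Ana wins 2–1.
Ana beats each rival — Ben (2–1), Hira (2–1), Gus (2–1) — so Ana is the Condorcet winner.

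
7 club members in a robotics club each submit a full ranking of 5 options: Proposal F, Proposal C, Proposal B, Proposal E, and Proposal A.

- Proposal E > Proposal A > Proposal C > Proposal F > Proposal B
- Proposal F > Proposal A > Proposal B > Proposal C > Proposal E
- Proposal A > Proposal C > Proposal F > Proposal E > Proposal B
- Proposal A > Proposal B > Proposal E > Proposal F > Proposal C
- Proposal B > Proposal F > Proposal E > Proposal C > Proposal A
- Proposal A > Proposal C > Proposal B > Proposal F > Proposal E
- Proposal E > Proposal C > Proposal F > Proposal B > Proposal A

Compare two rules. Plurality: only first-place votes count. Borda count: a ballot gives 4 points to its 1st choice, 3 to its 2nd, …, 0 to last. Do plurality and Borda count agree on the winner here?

Yes

Plurality first-place counts: Proposal F 1, Proposal C 0, Proposal B 1, Proposal E 2, Proposal A 3 → Proposal A.
Borda totals: Proposal F 14, Proposal C 13, Proposal B 12, Proposal E 13, Proposal A 18 → Proposal A.
The two rules agree on Proposal A.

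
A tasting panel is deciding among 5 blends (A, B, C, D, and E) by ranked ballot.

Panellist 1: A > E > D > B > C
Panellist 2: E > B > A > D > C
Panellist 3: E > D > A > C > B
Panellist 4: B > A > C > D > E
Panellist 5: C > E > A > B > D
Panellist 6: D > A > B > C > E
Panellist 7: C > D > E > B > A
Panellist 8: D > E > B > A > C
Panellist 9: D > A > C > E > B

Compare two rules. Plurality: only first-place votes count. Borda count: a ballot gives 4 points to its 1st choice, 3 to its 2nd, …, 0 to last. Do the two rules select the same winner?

Plurality first-place counts: A 1, B 1, C 2, D 3, E 2 → D.
Borda totals: A 20, B 14, C 14, D 22, E 20 → D.
The two rules agree on D.

Yes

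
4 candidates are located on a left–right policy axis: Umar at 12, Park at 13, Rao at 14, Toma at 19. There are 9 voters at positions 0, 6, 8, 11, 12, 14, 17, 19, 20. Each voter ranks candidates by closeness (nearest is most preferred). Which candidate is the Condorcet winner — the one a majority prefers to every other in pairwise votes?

With single-peaked preferences on a line, the Condorcet winner is the candidate closest to the median voter.
The median voter (position 12) is closest to Umar at 12.
Check: Umar vs Rao — voters closer to Umar: 5 of 9.

Umar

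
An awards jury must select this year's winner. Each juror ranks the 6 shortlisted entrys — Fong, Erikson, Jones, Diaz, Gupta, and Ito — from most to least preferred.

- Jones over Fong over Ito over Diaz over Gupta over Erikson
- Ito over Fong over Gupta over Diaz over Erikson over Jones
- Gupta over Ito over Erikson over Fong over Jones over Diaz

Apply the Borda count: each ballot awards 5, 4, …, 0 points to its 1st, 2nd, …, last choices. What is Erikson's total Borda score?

4

Borda scores:
  Fong: 4 + 4 + 2 = 10
  Erikson: 0 + 1 + 3 = 4
  Jones: 5 + 0 + 1 = 6
  Diaz: 2 + 2 + 0 = 4
  Gupta: 1 + 3 + 5 = 9
  Ito: 3 + 5 + 4 = 12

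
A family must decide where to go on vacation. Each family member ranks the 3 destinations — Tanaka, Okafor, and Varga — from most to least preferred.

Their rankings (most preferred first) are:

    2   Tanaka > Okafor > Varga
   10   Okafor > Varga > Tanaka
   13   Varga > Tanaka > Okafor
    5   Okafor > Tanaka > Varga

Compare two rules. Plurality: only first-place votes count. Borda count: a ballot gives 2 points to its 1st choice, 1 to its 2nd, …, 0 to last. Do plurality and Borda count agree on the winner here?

Plurality first-place counts: Tanaka 2, Okafor 15, Varga 13 → Okafor.
Borda totals: Tanaka 22, Okafor 32, Varga 36 → Varga.
The two rules disagree: plurality picks Okafor, Borda picks Varga.

No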